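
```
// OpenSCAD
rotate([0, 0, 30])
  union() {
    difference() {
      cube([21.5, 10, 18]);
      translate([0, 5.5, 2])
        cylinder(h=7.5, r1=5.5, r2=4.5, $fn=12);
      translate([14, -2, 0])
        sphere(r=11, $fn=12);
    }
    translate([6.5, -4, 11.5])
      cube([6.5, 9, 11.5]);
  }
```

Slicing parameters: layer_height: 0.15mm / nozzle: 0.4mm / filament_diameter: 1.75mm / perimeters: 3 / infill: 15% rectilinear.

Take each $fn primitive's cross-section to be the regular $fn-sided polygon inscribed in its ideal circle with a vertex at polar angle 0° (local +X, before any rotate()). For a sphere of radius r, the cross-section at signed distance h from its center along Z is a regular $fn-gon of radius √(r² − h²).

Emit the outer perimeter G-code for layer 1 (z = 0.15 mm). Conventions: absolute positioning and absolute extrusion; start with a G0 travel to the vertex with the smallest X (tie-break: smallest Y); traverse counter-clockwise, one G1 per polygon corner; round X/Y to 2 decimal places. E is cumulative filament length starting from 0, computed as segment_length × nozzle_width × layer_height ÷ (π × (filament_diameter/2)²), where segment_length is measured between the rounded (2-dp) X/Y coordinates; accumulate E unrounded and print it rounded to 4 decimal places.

G0 X-5.00 Y8.66 Z0.15
G1 X0.00 Y0.00 E0.2494
G1 X3.06 Y1.77 E0.3376
G1 X2.13 Y5.27 E0.4280
G1 X3.60 Y10.77 E0.5700
G1 X7.62 Y14.79 E0.7118
G1 X13.12 Y16.27 E0.8539
G1 X15.86 Y15.53 E0.9247
G1 X13.62 Y19.41 E1.0364
G1 X-5.00 Y8.66 E1.5728

At z = 0.15 mm: the 21.5×10 cube contributes its full rectangle; the cone at (0, 5.5) is absent (z outside [2, 9.5]); the r=11 sphere at (14, -2) contributes a regular 12-gon of circumradius √(11²−0.15²) = 10.999; Taking the first minus the rest: starting from the 21.5×10 cube, the r=11 sphere at (14, -2) partially overlaps it — only the 127.76 mm² overlap (of its 362.93 mm²) is removed, clipping the outline — 1 connected region; the cube at (6.5, -4) is absent (z outside [11.5, 23]); Combining (union): only that combined region is present, so the union is just that shape — 1 connected region; (whole slice rotated 30° about Z — lengths, areas and connectivity unchanged). The outline is a single polygon with 9 vertices. Extrusion per mm of travel: 0.4 × 0.15 / (π × 0.875²) = 0.024945. Accumulating E over each segment gives final E = 1.5728.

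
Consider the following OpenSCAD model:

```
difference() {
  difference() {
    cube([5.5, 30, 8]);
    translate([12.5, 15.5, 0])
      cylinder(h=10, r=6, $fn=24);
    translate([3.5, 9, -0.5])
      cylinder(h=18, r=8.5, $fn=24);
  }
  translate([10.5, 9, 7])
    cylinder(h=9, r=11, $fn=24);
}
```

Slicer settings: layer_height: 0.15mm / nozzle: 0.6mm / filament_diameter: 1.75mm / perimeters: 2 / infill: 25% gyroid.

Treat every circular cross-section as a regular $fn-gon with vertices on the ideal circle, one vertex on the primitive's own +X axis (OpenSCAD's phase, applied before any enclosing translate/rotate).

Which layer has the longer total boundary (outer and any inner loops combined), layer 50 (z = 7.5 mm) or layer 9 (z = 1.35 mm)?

Layer 50 (z = 7.5): the cube (footprint 5.5×30) is included at this height (perimeter 71.00 mm); the cylinder at (12.5, 15.5): section is a regular 24-gon, circumradius r=6 (perimeter = 2·24·6.000·sin(180°/24) = 37.59 mm); the r=8.5 cylinder at (3.5, 9) gives a regular 24-gon of circumradius 8.5 (constant along its height) (perimeter = 2·24·8.500·sin(180°/24) = 53.25 mm); Subtracting the remaining from the first: starting from the 5.5×30 cube, the r=6 cylinder at (12.5, 15.5) misses the remaining region (no effect); the r=8.5 cylinder at (3.5, 9) partially overlaps it — only the 90.88 mm² overlap (of its 224.40 mm²) is removed, clipping the outline — boundary = 50.47 mm; the r=11 cylinder at (10.5, 9) contributes a regular 24-gon of circumradius 11 (perimeter = 2·24·11.000·sin(180°/24) = 68.92 mm); Taking the first minus the rest: starting from the result so far, the r=11 cylinder at (10.5, 9) partially overlaps it — only the 2.53 mm² overlap (of its 375.81 mm²) is removed, clipping the outline — boundary = 46.38 mm. So its perimeter = 46.38 mm. Layer 9 (z = 1.35): the cube is present — its section is the full 5.5×30 rectangle (perimeter 71.00 mm); the cylinder at (12.5, 15.5): section is a regular 24-gon, circumradius r=6 (perimeter = 2·24·6.000·sin(180°/24) = 37.59 mm); the r=8.5 cylinder at (3.5, 9) gives a regular 24-gon of circumradius 8.5 (constant along its height) (perimeter = 2·24·8.500·sin(180°/24) = 53.25 mm); After the difference (first − rest): starting from the 5.5×30 cube, the r=6 cylinder at (12.5, 15.5) misses the remaining region (no effect); the r=8.5 cylinder at (3.5, 9) partially overlaps it — only the 90.88 mm² overlap (of its 224.40 mm²) is removed, clipping the outline — boundary = 50.47 mm; the cylinder at (10.5, 9) is not intersected at this z (z outside [7, 16]); Subtracting the remaining from the first: none of the subtracted shapes is present at this height, so the result so far is unchanged — boundary = 50.47 mm. So its perimeter = 50.47 mm. Layer 9 is larger (50.47 vs 46.38 mm).

layer 9 (z = 1.35 mm)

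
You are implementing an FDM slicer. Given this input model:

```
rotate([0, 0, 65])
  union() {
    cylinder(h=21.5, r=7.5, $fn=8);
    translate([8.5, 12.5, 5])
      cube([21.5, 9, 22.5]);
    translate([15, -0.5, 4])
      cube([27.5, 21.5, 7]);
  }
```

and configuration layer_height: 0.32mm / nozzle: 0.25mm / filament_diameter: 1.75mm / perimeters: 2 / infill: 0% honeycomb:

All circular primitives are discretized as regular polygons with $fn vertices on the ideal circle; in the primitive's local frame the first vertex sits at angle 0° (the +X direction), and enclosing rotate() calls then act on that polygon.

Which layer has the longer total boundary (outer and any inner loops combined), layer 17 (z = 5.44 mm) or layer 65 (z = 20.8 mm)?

layer 17 (z = 5.44 mm)

Layer 17 (z = 5.44): the r=7.5 cylinder gives a regular 8-gon of circumradius 7.5 (constant along its height) (perimeter = 2·8·7.500·sin(180°/8) = 45.92 mm); the cube at (8.5, 12.5) (footprint 21.5×9) is included at this height (perimeter 61.00 mm); the cube at (15, -0.5) is present — its section is the full 27.5×21.5 rectangle (perimeter 98.00 mm); Merging all regions: the regions partially overlap (shared area 127.50 mm²), so the edge portions inside another operand are dropped and the merged outline is re-measured after clipping — boundary = 157.92 mm; (rotated 65° about Z; rotation is an isometry so areas/perimeters/island counts are preserved). So its perimeter = 157.92 mm. Layer 65 (z = 20.8): the r=7.5 cylinder gives a regular 8-gon of circumradius 7.5 (constant along its height) (perimeter = 2·8·7.500·sin(180°/8) = 45.92 mm); the cube at (8.5, 12.5) is present — its section is the full 21.5×9 rectangle (perimeter 61.00 mm); the cube at (15, -0.5) is absent (z outside [4, 11]); Taking the union: the 2 present regions are separate (no shared area or edge), so areas and boundary lengths simply add and each stays a separate island — boundary = 106.92 mm; (rotated 65° about Z; rotation is an isometry so areas/perimeters/island counts are preserved). So its perimeter = 106.92 mm. Layer 17 is larger (157.92 vs 106.92 mm).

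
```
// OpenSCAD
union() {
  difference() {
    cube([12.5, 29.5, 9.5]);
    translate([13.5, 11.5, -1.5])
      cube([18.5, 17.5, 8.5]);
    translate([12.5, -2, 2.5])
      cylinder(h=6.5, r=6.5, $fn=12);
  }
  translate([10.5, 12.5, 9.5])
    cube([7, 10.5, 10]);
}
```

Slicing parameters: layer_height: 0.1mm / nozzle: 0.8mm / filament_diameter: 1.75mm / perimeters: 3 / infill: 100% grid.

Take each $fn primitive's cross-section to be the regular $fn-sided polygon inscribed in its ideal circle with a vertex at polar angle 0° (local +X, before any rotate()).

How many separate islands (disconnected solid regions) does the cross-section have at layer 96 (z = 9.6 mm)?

1

At z = 9.6 mm: the cube is not intersected at this z (z outside [0, 9.5]); the cube at (13.5, 11.5) does not reach this height (z outside [-1.5, 7]); the cylinder at (12.5, -2) does not reach this height (z outside [2.5, 9]); Taking the first minus the rest: the first operand is absent here, so nothing remains; the cube at (10.5, 12.5) is present — its section is the full 7×10.5 rectangle; Taking the union: only the 7×10.5 cube at (10.5, 12.5) is present, so the union is just that shape — 1 connected region. Overall, the cross-section is a single solid region. Island count = 1.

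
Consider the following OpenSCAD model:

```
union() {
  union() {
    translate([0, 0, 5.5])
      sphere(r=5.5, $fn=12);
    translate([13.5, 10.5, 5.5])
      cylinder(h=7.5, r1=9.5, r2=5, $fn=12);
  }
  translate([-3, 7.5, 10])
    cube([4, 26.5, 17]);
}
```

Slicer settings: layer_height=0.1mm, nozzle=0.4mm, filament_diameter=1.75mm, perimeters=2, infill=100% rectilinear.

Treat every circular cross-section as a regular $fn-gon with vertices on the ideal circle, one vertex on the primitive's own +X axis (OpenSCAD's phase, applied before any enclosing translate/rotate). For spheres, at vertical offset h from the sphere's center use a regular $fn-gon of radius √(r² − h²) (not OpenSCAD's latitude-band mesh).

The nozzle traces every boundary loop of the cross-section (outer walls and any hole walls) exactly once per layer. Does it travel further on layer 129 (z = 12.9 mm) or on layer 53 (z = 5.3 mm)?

Layer 129 (z = 12.9): the sphere does not reach this height (|z−center|=7.400 > r=5.5); the cone at (13.5, 10.5): at t=0.987 of its height the radius interpolates to r₁+(r₂−r₁)t = 5.060, giving a regular 12-gon of that circumradius (perimeter = 2·12·5.060·sin(180°/12) = 31.43 mm); Taking the union: only the cone at (13.5, 10.5) is present, so the union is just that shape — boundary = 31.43 mm; the 4×26.5 cube at (-3, 7.5) contributes its full rectangle (perimeter 61.00 mm); Merging all regions: the 2 present regions are separate (no shared area or edge), so areas and boundary lengths simply add and each stays a separate island — boundary = 92.43 mm. So its perimeter = 92.43 mm. Layer 53 (z = 5.3): the r=5.5 sphere contributes a regular 12-gon of circumradius √(5.5²−0.2²) = 5.496 (perimeter = 2·12·5.496·sin(180°/12) = 34.14 mm); the cone at (13.5, 10.5) is absent (z outside [5.5, 13]); Taking the union: only the r=5.5 sphere is present, so the union is just that shape — boundary = 34.14 mm; the cube at (-3, 7.5) is absent (z outside [10, 27]); Taking the union: only that combined region is present, so the union is just that shape — boundary = 34.14 mm. So its perimeter = 34.14 mm. Layer 129 is larger (92.43 vs 34.14 mm).

layer 129 (z = 12.9 mm)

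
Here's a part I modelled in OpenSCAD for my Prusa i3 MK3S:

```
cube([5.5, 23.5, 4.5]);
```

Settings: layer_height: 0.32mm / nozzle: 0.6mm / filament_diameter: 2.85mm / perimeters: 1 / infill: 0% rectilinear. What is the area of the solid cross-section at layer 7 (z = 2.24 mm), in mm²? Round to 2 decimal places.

129.25 mm²

At z = 2.24 mm: the cube is present — its section is the full 5.5×23.5 rectangle (area 129.25 mm²). Overall, the cross-section is a single solid region. Net area = 129.25 mm².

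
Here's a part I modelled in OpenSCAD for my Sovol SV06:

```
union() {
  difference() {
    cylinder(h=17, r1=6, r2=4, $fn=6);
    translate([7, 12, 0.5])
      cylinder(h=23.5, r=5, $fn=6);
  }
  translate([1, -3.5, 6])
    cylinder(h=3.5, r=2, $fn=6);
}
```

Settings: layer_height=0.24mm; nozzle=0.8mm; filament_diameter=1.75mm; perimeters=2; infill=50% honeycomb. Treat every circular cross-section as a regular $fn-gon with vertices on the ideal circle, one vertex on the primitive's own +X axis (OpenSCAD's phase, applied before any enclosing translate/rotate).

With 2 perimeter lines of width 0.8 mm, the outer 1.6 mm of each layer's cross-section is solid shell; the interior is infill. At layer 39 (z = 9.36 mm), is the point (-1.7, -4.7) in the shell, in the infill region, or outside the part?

At z = 9.36 mm: the cone: at t=0.551 of its height the radius interpolates to r₁+(r₂−r₁)t = 4.899, giving a regular 6-gon of that circumradius; the r=5 cylinder at (7, 12) gives a regular 6-gon of circumradius 5 (constant along its height); Subtracting the remaining from the first: starting from the cone, the r=5 cylinder at (7, 12) misses the remaining region (no effect) — 1 connected region; the r=2 cylinder at (1, -3.5) contributes a regular 6-gon of circumradius 2; Merging all regions: the regions partially overlap (shared area 7.75 mm²), so overlapping operands fuse into one piece — 1 connected region. Overall, the cross-section is a single solid region. The nearest boundary edge runs (-0.57, -4.24)→(-2.45, -4.24); distance from the point to it = 0.46 mm. The point is not inside any of the regions above, so it lies outside the cross-section (0.46 mm from the nearest boundary).

outside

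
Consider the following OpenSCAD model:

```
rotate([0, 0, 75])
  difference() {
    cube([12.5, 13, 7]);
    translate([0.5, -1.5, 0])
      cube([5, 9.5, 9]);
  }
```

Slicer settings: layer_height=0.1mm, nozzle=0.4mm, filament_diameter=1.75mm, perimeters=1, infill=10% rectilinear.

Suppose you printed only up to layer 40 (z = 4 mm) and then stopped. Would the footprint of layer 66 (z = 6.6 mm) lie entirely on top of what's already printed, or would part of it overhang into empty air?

entirely on top

Compare the two slices. At z = 4: the 12.5×13 cube contributes its full rectangle (area 162.50 mm²); the cube at (0.5, -1.5) (footprint 5×9.5) is included at this height (area 47.50 mm²); Subtracting the remaining from the first: starting from the 12.5×13 cube (162.50 mm²), the 5×9.5 cube at (0.5, -1.5) partially overlaps it — only the 40.00 mm² overlap (of its 47.50 mm²) is removed, clipping the outline — area = 122.50 mm²; (rotated 75° about Z; rotation is an isometry so areas/perimeters/island counts are preserved). At z = 6.6: the cube is present — its section is the full 12.5×13 rectangle (area 162.50 mm²); the cube at (0.5, -1.5) is present — its section is the full 5×9.5 rectangle (area 47.50 mm²); Taking the first minus the rest: starting from the 12.5×13 cube (162.50 mm²), the 5×9.5 cube at (0.5, -1.5) partially overlaps it — only the 40.00 mm² overlap (of its 47.50 mm²) is removed, clipping the outline — area = 122.50 mm²; (rotated 75° about Z; rotation is an isometry so areas/perimeters/island counts are preserved). Checking containment: the cross-section at z = 6.6 is a subset of the cross-section at z = 4.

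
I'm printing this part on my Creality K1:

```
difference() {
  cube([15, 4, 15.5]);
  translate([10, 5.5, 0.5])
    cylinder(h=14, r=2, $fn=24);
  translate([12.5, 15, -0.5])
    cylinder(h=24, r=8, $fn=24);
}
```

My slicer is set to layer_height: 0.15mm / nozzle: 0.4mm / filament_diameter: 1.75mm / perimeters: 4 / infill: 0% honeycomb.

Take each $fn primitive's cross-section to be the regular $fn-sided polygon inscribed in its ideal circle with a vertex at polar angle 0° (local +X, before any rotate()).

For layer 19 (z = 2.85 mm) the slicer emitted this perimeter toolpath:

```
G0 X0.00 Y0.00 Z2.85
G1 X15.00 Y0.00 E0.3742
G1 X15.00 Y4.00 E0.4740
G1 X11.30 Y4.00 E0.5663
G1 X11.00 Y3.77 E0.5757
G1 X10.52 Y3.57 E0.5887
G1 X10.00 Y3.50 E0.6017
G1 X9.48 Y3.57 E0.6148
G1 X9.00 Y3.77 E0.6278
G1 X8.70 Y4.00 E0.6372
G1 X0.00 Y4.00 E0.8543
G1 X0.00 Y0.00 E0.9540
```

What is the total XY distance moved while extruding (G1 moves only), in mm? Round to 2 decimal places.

Sum the Euclidean lengths of each G1 segment: total = 38.25 mm.

38.25 mm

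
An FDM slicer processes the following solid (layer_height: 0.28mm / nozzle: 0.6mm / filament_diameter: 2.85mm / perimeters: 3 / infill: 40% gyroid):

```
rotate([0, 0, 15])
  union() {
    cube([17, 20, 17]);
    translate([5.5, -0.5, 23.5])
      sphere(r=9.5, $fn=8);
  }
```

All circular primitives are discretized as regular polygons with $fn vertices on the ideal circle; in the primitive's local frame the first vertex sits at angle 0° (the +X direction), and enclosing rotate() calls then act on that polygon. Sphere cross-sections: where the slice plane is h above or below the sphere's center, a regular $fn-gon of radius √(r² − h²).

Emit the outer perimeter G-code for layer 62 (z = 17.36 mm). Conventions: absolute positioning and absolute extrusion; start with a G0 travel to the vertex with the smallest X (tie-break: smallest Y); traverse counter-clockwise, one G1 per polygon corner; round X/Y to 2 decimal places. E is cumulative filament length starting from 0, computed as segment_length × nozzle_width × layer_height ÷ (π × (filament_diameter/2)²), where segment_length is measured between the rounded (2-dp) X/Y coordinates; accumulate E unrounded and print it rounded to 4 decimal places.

G0 X-1.56 Y-0.94 Z17.36
G1 X1.82 Y-5.34 E0.1461
G1 X7.32 Y-6.06 E0.2922
G1 X11.72 Y-2.68 E0.4383
G1 X12.44 Y2.82 E0.5844
G1 X9.07 Y7.22 E0.7303
G1 X3.57 Y7.94 E0.8764
G1 X-0.84 Y4.57 E1.0226
G1 X-1.56 Y-0.94 E1.1689

At z = 17.36 mm: the cube does not reach this height (z outside [0, 17]); the r=9.5 sphere at (5.5, -0.5) slices to a regular 8-gon of circumradius 7.249 (√(r²−h²) with h=6.14 from center); Combining (union): only the r=9.5 sphere at (5.5, -0.5) is present, so the union is just that shape — 1 connected region; (rotated 15° about Z; rotation is an isometry so areas/perimeters/island counts are preserved). The outline is a single polygon with 8 vertices. Extrusion per mm of travel: 0.6 × 0.28 / (π × 1.425²) = 0.026335. Accumulating E over each segment gives final E = 1.1689.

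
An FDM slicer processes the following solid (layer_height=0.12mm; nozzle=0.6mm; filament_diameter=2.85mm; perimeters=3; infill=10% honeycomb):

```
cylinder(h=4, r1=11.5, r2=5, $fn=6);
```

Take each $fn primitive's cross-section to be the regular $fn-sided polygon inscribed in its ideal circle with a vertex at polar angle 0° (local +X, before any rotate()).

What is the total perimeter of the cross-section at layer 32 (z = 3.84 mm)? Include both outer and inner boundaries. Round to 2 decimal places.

At z = 3.84 mm: the cone contributes a regular 6-gon of circumradius 5.260 (interpolated between r1=11.5 and r2=5 at t=0.960) (perimeter = 2·6·5.260·sin(180°/6) = 31.56 mm). Overall, the cross-section is a single solid region. Total boundary length (outer) = 31.56 mm.

31.56 mm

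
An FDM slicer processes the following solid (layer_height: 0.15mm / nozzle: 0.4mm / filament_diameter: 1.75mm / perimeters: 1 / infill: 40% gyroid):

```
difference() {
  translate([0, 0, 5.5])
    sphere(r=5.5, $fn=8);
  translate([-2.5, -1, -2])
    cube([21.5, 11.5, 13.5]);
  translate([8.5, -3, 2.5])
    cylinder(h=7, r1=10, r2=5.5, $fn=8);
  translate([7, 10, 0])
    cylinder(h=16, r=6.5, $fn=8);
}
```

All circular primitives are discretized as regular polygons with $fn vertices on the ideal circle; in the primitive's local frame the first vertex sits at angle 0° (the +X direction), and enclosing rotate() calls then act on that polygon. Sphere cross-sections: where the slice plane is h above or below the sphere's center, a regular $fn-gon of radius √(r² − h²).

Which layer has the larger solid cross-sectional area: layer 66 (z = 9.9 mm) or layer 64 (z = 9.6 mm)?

Layer 66 (z = 9.9): the sphere: section is a regular 8-gon, circumradius = √(r²−h²) = √(5.5²−4.4²) = 3.300 (area = (8/2)·3.300²·sin(360°/8) = 30.80 mm²); the cube at (-2.5, -1) is present — its section is the full 21.5×11.5 rectangle (area 247.25 mm²); the cone at (8.5, -3) does not reach this height (z outside [2.5, 9.5]); the cylinder at (7, 10): section is a regular 8-gon, circumradius r=6.5 (area = (8/2)·6.500²·sin(360°/8) = 119.50 mm²); Taking the first minus the rest: starting from the r=5.5 sphere (30.80 mm²), the 21.5×11.5 cube at (-2.5, -1) partially overlaps it — only the 20.22 mm² overlap (of its 247.25 mm²) is removed, clipping the outline; the r=6.5 cylinder at (7, 10) misses the remaining region (no effect) — area = 10.58 mm². So its area = 10.58 mm². Layer 64 (z = 9.6): the sphere: section is a regular 8-gon, circumradius = √(r²−h²) = √(5.5²−4.1²) = 3.666 (area = (8/2)·3.666²·sin(360°/8) = 38.01 mm²); the 21.5×11.5 cube at (-2.5, -1) contributes its full rectangle (area 247.25 mm²); the cone at (8.5, -3) is not intersected at this z (z outside [2.5, 9.5]); the cylinder at (7, 10): section is a regular 8-gon, circumradius r=6.5 (area = (8/2)·6.500²·sin(360°/8) = 119.50 mm²); Taking the first minus the rest: starting from the r=5.5 sphere (38.01 mm²), the 21.5×11.5 cube at (-2.5, -1) partially overlaps it — only the 23.33 mm² overlap (of its 247.25 mm²) is removed, clipping the outline; the r=6.5 cylinder at (7, 10) misses the remaining region (no effect) — area = 14.68 mm². So its area = 14.68 mm². Layer 64 is larger (14.68 vs 10.58 mm²).

layer 64 (z = 9.6 mm)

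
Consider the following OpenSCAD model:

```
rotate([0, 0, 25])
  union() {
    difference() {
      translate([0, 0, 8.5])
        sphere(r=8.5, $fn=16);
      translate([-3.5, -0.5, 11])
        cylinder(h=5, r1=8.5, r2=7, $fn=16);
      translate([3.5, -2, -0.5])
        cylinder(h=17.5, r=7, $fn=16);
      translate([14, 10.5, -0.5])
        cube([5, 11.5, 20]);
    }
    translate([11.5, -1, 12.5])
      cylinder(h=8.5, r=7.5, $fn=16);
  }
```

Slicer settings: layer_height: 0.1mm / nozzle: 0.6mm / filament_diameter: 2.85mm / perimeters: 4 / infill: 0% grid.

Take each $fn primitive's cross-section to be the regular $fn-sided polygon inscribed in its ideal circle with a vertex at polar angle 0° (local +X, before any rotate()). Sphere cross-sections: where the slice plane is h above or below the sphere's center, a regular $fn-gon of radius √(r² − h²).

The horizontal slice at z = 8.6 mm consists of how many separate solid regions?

At z = 8.6 mm: the r=8.5 sphere slices to a regular 16-gon of circumradius 8.499 (√(r²−h²) with h=0.1 from center); the cone at (-3.5, -0.5) is absent (z outside [11, 16]); the cylinder at (3.5, -2): section is a regular 16-gon, circumradius r=7; the cube at (14, 10.5) (footprint 5×11.5) is included at this height; Subtracting the remaining from the first: starting from the r=8.5 sphere, the r=7 cylinder at (3.5, -2) partially overlaps it — only the 120.25 mm² overlap (of its 150.01 mm²) is removed, clipping the outline; the 5×11.5 cube at (14, 10.5) misses the remaining region (no effect) — 1 connected region; the cylinder at (11.5, -1) is not intersected at this z (z outside [12.5, 21]); Combining (union): only that combined region is present, so the union is just that shape — 1 connected region; (rotated 25° about Z; rotation is an isometry so areas/perimeters/island counts are preserved). The result has 1 disconnected region.

1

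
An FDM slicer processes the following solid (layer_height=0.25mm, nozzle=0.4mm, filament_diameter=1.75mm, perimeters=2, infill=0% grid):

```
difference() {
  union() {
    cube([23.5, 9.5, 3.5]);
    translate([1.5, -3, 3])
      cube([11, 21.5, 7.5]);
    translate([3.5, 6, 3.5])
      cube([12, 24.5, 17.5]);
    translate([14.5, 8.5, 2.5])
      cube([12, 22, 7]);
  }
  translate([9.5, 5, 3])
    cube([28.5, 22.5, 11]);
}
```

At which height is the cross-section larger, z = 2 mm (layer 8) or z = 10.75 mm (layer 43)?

layer 8 (z = 2 mm)

Layer 8 (z = 2): the 23.5×9.5 cube contributes its full rectangle (area 223.25 mm²); the cube at (1.5, -3) is not intersected at this z (z outside [3, 10.5]); the cube at (3.5, 6) does not reach this height (z outside [3.5, 21]); the cube at (14.5, 8.5) does not reach this height (z outside [2.5, 9.5]); Taking the union: only the 23.5×9.5 cube is present, so the union is just that shape — area = 223.25 mm²; the cube at (9.5, 5) does not reach this height (z outside [3, 14]); Taking the first minus the rest: none of the subtracted shapes is present at this height, so the result so far is unchanged — area = 223.25 mm². So its area = 223.25 mm². Layer 43 (z = 10.75): the cube is not intersected at this z (z outside [0, 3.5]); the cube at (1.5, -3) is absent (z outside [3, 10.5]); the 12×24.5 cube at (3.5, 6) contributes its full rectangle (area 294.00 mm²); the cube at (14.5, 8.5) is not intersected at this z (z outside [2.5, 9.5]); Combining (union): only the 12×24.5 cube at (3.5, 6) is present, so the union is just that shape — area = 294.00 mm²; the 28.5×22.5 cube at (9.5, 5) contributes its full rectangle (area 641.25 mm²); Taking the first minus the rest: starting from that combined region (294.00 mm²), the 28.5×22.5 cube at (9.5, 5) partially overlaps it — only the 129.00 mm² overlap (of its 641.25 mm²) is removed, clipping the outline — area = 165.00 mm². So its area = 165.00 mm². Layer 8 is larger (223.25 vs 165.00 mm²).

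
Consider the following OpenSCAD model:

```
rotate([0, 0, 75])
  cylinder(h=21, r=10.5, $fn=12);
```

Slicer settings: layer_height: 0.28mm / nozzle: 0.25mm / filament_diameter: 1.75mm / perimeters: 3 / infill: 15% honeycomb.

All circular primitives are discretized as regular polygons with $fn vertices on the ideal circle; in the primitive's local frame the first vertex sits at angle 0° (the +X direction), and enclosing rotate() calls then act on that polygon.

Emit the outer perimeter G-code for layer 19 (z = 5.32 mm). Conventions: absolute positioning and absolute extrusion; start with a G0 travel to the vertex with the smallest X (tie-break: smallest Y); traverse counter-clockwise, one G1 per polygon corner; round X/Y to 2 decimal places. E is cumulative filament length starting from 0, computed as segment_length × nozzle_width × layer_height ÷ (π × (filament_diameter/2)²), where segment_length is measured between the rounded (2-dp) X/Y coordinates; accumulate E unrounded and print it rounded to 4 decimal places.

At z = 5.32 mm: the cylinder: section is a regular 12-gon, circumradius r=10.5; (whole slice rotated 75° about Z — lengths, areas and connectivity unchanged). The outline is a single polygon with 12 vertices. Extrusion per mm of travel: 0.25 × 0.28 / (π × 0.875²) = 0.029103. Accumulating E over each segment gives final E = 1.8976.

G0 X-10.14 Y-2.72 Z5.32
G1 X-7.42 Y-7.42 E0.1580
G1 X-2.72 Y-10.14 E0.3161
G1 X2.72 Y-10.14 E0.4744
G1 X7.42 Y-7.42 E0.6324
G1 X10.14 Y-2.72 E0.7905
G1 X10.14 Y2.72 E0.9488
G1 X7.42 Y7.42 E1.1068
G1 X2.72 Y10.14 E1.2649
G1 X-2.72 Y10.14 E1.4232
G1 X-7.42 Y7.42 E1.5812
G1 X-10.14 Y2.72 E1.7392
G1 X-10.14 Y-2.72 E1.8976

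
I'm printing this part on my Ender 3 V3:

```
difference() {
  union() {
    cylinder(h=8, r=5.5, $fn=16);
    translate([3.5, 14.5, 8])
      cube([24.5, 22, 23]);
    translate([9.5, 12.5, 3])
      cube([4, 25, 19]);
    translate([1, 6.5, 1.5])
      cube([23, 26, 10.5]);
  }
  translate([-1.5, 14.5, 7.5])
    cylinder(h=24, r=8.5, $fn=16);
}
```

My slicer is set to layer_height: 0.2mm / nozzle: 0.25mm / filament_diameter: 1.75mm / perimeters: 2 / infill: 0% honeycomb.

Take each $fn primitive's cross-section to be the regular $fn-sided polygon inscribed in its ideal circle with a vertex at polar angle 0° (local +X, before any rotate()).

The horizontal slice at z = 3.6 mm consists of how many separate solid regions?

At z = 3.6 mm: the cylinder: section is a regular 16-gon, circumradius r=5.5; the cube at (3.5, 14.5) is absent (z outside [8, 31]); the 4×25 cube at (9.5, 12.5) contributes its full rectangle; the 23×26 cube at (1, 6.5) contributes its full rectangle; Combining (union): the regions partially overlap (shared area 80.00 mm²), so overlapping operands fuse into one piece — 2 connected regions; the cylinder at (-1.5, 14.5) is not intersected at this z (z outside [7.5, 31.5]); Taking the first minus the rest: none of the subtracted shapes is present at this height, so the result so far is unchanged — 2 connected regions. The result has 2 disconnected regions.

2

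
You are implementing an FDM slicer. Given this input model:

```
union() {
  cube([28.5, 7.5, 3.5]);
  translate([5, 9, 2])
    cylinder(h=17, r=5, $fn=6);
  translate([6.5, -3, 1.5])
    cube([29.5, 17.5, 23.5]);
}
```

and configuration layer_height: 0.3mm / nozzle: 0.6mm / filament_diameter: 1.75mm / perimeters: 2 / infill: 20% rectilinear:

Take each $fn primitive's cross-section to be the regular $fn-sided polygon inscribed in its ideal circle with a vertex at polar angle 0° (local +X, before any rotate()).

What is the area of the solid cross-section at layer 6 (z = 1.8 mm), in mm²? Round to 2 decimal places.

At z = 1.8 mm: the cube is present — its section is the full 28.5×7.5 rectangle (area 213.75 mm²); the cylinder at (5, 9) does not reach this height (z outside [2, 19]); the cube at (6.5, -3) is present — its section is the full 29.5×17.5 rectangle (area 516.25 mm²); Merging all regions: the regions partially overlap — summed areas 730.00 mm² minus the doubly-counted overlap 165.00 mm² gives 565.00 mm² — area = 565.00 mm². Overall, the cross-section is a single solid region. Net area = 565.00 mm².

565.00 mm²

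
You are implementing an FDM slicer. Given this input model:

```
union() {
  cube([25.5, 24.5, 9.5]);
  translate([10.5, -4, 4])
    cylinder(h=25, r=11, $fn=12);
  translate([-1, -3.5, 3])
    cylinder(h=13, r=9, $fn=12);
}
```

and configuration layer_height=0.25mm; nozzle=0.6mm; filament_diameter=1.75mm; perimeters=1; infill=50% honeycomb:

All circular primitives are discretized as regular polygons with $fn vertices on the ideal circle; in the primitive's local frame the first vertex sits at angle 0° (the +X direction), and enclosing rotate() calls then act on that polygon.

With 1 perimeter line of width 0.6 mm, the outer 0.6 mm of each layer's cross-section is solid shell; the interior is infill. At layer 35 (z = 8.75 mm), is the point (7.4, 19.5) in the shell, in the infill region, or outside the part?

infill

At z = 8.75 mm: the cube (footprint 25.5×24.5) is included at this height; the r=11 cylinder at (10.5, -4) gives a regular 12-gon of circumradius 11 (constant along its height); the r=9 cylinder at (-1, -3.5) contributes a regular 12-gon of circumradius 9; Taking the union: the regions partially overlap (shared area 195.17 mm²), so overlapping operands fuse into one piece — 1 connected region. Overall, the cross-section is a single solid region. The nearest boundary edge runs (0.00, 24.50)→(25.50, 24.50); distance from the point to it = 5.00 mm. The point is inside the cross-section and 5.00 mm from the nearest boundary — more than the 0.6 mm shell width (1 × 0.6), so it's in the infill interior.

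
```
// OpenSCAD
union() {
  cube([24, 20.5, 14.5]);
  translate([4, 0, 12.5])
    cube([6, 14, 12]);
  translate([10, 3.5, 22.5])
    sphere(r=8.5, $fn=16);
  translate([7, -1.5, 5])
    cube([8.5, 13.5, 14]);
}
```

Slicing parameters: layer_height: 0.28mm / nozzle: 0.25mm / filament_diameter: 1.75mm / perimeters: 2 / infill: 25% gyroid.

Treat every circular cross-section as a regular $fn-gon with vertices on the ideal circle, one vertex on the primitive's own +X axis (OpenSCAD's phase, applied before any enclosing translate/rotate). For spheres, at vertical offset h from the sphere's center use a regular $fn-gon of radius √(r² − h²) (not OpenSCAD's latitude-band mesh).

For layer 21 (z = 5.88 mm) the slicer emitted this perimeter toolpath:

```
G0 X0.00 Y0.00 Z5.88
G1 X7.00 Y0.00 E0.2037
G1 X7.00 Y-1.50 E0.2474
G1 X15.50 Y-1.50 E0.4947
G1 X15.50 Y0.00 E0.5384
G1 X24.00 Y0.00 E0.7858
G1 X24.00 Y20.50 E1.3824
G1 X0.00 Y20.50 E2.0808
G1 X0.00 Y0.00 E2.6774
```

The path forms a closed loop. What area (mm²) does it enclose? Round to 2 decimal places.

504.75 mm²

Apply the shoelace formula to the sequence of (X, Y) vertices; enclosed area = 504.75 mm².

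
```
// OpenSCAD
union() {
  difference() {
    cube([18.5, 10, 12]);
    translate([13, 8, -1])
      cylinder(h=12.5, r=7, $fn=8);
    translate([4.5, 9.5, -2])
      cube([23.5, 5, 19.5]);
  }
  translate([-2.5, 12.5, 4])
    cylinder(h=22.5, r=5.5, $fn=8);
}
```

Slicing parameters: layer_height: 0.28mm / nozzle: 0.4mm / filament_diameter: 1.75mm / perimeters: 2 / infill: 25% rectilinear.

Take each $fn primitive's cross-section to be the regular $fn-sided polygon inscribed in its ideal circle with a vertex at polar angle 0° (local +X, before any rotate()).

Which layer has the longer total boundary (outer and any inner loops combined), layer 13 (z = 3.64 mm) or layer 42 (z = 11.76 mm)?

Layer 13 (z = 3.64): the 18.5×10 cube contributes its full rectangle (perimeter 57.00 mm); the r=7 cylinder at (13, 8) contributes a regular 8-gon of circumradius 7 (perimeter = 2·8·7.000·sin(180°/8) = 42.86 mm); the cube at (4.5, 9.5) is present — its section is the full 23.5×5 rectangle (perimeter 57.00 mm); Subtracting the remaining from the first: starting from the 18.5×10 cube, the r=7 cylinder at (13, 8) partially overlaps it — only the 90.75 mm² overlap (of its 138.59 mm²) is removed, clipping the outline; the 23.5×5 cube at (4.5, 9.5) partially overlaps it — only the 1.11 mm² overlap (of its 117.50 mm²) is removed, clipping the outline — boundary = 59.13 mm; the cylinder at (-2.5, 12.5) is not intersected at this z (z outside [4, 26.5]); Merging all regions: only that combined region is present, so the union is just that shape — boundary = 59.13 mm. So its perimeter = 59.13 mm. Layer 42 (z = 11.76): the cube (footprint 18.5×10) is included at this height (perimeter 57.00 mm); the cylinder at (13, 8) is absent (z outside [-1, 11.5]); the cube at (4.5, 9.5) (footprint 23.5×5) is included at this height (perimeter 57.00 mm); After the difference (first − rest): starting from the 18.5×10 cube, the 23.5×5 cube at (4.5, 9.5) partially overlaps it — only the 7.00 mm² overlap (of its 117.50 mm²) is removed, clipping the outline — boundary = 57.00 mm; the r=5.5 cylinder at (-2.5, 12.5) contributes a regular 8-gon of circumradius 5.5 (perimeter = 2·8·5.500·sin(180°/8) = 33.68 mm); Taking the union: the regions partially overlap (shared area 2.73 mm²), so the edge portions inside another operand are dropped and the merged outline is re-measured after clipping — boundary = 83.74 mm. So its perimeter = 83.74 mm. Layer 42 is larger (83.74 vs 59.13 mm).

layer 42 (z = 11.76 mm)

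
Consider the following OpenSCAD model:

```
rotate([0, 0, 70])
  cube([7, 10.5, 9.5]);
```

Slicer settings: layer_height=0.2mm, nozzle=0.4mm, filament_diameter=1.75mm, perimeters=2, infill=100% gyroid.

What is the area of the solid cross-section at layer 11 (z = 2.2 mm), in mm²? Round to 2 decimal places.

73.50 mm²

At z = 2.2 mm: the cube is present — its section is the full 7×10.5 rectangle (area 73.50 mm²); (rotated 70° about Z; rotation is an isometry so areas/perimeters/island counts are preserved). Overall, the cross-section is a single solid region. Net area = 73.50 mm².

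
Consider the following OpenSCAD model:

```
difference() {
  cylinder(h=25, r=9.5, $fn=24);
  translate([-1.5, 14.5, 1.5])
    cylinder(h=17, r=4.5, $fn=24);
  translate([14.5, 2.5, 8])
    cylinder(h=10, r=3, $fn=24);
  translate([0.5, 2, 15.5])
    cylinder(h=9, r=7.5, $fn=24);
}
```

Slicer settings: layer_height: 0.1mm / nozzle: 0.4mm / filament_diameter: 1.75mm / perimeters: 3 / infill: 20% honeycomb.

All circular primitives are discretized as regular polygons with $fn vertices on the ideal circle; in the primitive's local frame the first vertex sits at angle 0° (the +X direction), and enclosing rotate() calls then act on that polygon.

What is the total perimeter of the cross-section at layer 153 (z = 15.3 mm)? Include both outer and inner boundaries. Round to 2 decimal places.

59.52 mm

At z = 15.3 mm: the r=9.5 cylinder contributes a regular 24-gon of circumradius 9.5 (perimeter = 2·24·9.500·sin(180°/24) = 59.52 mm); the cylinder at (-1.5, 14.5): section is a regular 24-gon, circumradius r=4.5 (perimeter = 2·24·4.500·sin(180°/24) = 28.19 mm); the r=3 cylinder at (14.5, 2.5) gives a regular 24-gon of circumradius 3 (constant along its height) (perimeter = 2·24·3.000·sin(180°/24) = 18.80 mm); the cylinder at (0.5, 2) is not intersected at this z (z outside [15.5, 24.5]); After the difference (first − rest): starting from the r=9.5 cylinder, the r=4.5 cylinder at (-1.5, 14.5) misses the remaining region (no effect); the r=3 cylinder at (14.5, 2.5) misses the remaining region (no effect) — boundary = 59.52 mm. Overall, the cross-section is a single solid region. Total boundary length (outer) = 59.52 mm.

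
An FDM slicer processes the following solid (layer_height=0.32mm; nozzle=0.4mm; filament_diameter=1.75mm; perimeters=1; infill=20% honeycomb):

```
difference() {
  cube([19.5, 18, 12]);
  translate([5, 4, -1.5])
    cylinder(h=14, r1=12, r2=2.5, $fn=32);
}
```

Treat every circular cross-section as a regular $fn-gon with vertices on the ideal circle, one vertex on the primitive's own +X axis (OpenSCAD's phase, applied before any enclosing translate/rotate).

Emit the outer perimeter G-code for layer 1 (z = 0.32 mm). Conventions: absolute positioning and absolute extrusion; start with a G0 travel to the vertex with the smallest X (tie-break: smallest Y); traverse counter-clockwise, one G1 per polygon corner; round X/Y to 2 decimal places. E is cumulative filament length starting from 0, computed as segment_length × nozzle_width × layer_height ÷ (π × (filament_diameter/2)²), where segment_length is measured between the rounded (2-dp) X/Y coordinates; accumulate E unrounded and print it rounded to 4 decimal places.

G0 X0.00 Y13.47 Z0.32
G1 X0.88 Y13.95 E0.0533
G1 X2.90 Y14.56 E0.1656
G1 X5.00 Y14.77 E0.2779
G1 X7.10 Y14.56 E0.3903
G1 X9.12 Y13.95 E0.5025
G1 X10.98 Y12.95 E0.6149
G1 X12.61 Y11.61 E0.7272
G1 X13.95 Y9.98 E0.8395
G1 X14.95 Y8.12 E0.9519
G1 X15.56 Y6.10 E1.0642
G1 X15.77 Y4.00 E1.1765
G1 X15.56 Y1.90 E1.2888
G1 X14.98 Y0.00 E1.3945
G1 X19.50 Y0.00 E1.6351
G1 X19.50 Y18.00 E2.5930
G1 X0.00 Y18.00 E3.6307
G1 X0.00 Y13.47 E3.8717

At z = 0.32 mm: the cube (footprint 19.5×18) is included at this height; the cone at (5, 4) contributes a regular 32-gon of circumradius 10.765 (interpolated between r1=12 and r2=2.5 at t=0.130); After the difference (first − rest): starting from the 19.5×18 cube, the cone at (5, 4) partially overlaps it — only the 203.98 mm² overlap (of its 361.73 mm²) is removed, clipping the outline — 1 connected region. The outline is a single polygon with 17 vertices. Extrusion per mm of travel: 0.4 × 0.32 / (π × 0.875²) = 0.053216. Accumulating E over each segment gives final E = 3.8717.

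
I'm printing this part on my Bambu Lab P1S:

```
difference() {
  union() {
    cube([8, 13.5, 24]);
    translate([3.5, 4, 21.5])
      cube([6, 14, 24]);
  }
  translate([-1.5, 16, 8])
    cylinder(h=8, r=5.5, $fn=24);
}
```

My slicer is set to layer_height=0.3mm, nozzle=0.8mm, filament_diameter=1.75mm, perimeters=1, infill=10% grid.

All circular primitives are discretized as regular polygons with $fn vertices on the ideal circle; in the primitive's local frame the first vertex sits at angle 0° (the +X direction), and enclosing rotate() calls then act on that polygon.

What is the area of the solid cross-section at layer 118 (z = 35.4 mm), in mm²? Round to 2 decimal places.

84.00 mm²

At z = 35.4 mm: the cube does not reach this height (z outside [0, 24]); the cube at (3.5, 4) is present — its section is the full 6×14 rectangle (area 84.00 mm²); Merging all regions: only the 6×14 cube at (3.5, 4) is present, so the union is just that shape — area = 84.00 mm²; the cylinder at (-1.5, 16) is absent (z outside [8, 16]); Taking the first minus the rest: none of the subtracted shapes is present at this height, so that combined region is unchanged — area = 84.00 mm². Overall, the cross-section is a single solid region. Net area = 84.00 mm².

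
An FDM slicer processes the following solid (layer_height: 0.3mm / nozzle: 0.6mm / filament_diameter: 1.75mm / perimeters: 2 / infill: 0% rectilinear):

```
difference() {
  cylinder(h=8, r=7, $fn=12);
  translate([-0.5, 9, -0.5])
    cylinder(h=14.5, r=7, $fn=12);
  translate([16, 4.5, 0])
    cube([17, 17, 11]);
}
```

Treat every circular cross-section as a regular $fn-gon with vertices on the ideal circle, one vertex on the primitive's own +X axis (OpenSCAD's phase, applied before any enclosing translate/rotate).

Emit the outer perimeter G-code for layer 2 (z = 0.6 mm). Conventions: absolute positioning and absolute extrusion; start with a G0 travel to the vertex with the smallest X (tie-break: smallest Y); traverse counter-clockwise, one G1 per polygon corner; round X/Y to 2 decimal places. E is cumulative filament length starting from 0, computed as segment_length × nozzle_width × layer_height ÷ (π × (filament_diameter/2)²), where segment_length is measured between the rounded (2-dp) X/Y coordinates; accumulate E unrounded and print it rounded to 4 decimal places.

G0 X-7.00 Y0.00 Z0.60
G1 X-6.06 Y-3.50 E0.2712
G1 X-3.50 Y-6.06 E0.5421
G1 X0.00 Y-7.00 E0.8133
G1 X3.50 Y-6.06 E1.0845
G1 X6.06 Y-3.50 E1.3555
G1 X7.00 Y0.00 E1.6267
G1 X6.06 Y3.50 E1.8979
G1 X4.81 Y4.75 E2.0302
G1 X3.00 Y2.94 E2.2217
G1 X-0.50 Y2.00 E2.4929
G1 X-4.00 Y2.94 E2.7642
G1 X-5.31 Y4.25 E2.9028
G1 X-6.06 Y3.50 E2.9822
G1 X-7.00 Y0.00 E3.2534

At z = 0.6 mm: the r=7 cylinder contributes a regular 12-gon of circumradius 7; the r=7 cylinder at (-0.5, 9) contributes a regular 12-gon of circumradius 7; the cube at (16, 4.5) (footprint 17×17) is included at this height; Taking the first minus the rest: starting from the r=7 cylinder, the r=7 cylinder at (-0.5, 9) partially overlaps it — only the 33.19 mm² overlap (of its 147.00 mm²) is removed, clipping the outline; the 17×17 cube at (16, 4.5) misses the remaining region (no effect) — 1 connected region. The outline is a single polygon with 14 vertices. Extrusion per mm of travel: 0.6 × 0.3 / (π × 0.875²) = 0.074835. Accumulating E over each segment gives final E = 3.2534.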